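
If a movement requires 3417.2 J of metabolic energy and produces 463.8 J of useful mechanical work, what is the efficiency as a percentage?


eta = (W_mech / E_meta) * 100
eta = (463.8 / 3417.2) * 100
ratio = 0.1357
eta = 13.5725


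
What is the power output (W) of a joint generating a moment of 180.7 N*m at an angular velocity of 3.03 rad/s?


P = M * omega
P = 180.7 * 3.03
P = 547.5210


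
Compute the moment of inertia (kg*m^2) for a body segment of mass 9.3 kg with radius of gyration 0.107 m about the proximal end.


I = m * k^2
I = 9.3 * 0.107^2
k^2 = 0.0114
I = 0.1065


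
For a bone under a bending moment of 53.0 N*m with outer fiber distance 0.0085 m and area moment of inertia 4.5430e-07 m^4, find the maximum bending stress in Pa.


sigma = M * c / I
sigma = 53.0 * 0.0085 / 4.5430e-07
M * c = 0.4505
sigma = 991635.4832


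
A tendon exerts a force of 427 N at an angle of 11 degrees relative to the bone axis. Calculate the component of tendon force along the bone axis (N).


F_eff = F_tendon * cos(theta)
theta = 11 deg = 0.1920 rad
cos(theta) = 0.9816
F_eff = 427 * 0.9816
F_eff = 419.1548


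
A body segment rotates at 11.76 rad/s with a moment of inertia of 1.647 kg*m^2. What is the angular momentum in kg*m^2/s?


L = I * omega
L = 1.647 * 11.76
L = 19.3687


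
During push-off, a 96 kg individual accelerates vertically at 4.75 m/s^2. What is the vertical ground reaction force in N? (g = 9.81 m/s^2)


GRF = m * (g + a)
GRF = 96 * (9.81 + 4.75)
GRF = 96 * 14.5600
GRF = 1397.7600


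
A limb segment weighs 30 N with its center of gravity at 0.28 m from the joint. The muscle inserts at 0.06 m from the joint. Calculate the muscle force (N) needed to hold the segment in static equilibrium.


F_muscle = W * d_load / d_muscle
F_muscle = 30 * 0.28 / 0.06
Numerator = 8.4000
F_muscle = 140.0000


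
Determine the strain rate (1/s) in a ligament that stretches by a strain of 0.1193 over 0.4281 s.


strain_rate = delta_strain / delta_t
strain_rate = 0.1193 / 0.4281
strain_rate = 0.2787


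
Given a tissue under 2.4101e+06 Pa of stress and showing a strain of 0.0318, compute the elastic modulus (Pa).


E = stress / strain
E = 2.4101e+06 / 0.0318
E = 7.5789e+07


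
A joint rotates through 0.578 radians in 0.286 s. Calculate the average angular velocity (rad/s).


omega = delta_theta / delta_t
omega = 0.578 / 0.286
omega = 2.0210


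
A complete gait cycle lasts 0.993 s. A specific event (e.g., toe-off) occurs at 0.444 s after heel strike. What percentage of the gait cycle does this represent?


pct = (event_time / cycle_time) * 100
pct = (0.444 / 0.993) * 100
ratio = 0.4471
pct = 44.7130


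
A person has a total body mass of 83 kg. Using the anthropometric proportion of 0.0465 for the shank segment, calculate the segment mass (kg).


m_segment = body_mass * fraction
m_segment = 83 * 0.0465
m_segment = 3.8595


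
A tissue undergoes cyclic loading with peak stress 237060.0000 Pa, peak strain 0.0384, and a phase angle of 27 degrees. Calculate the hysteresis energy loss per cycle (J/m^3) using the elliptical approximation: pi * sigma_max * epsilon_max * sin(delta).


E_loss = pi * sigma_max * epsilon_max * sin(delta)
delta = 27 deg = 0.4712 rad
sin(delta) = 0.4540
E_loss = pi * 237060.0000 * 0.0384 * 0.4540
E_loss = 12983.3314


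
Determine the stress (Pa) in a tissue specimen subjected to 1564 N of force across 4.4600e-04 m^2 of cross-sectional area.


stress = F / A
stress = 1564 / 4.4600e-04
stress = 3.5067e+06


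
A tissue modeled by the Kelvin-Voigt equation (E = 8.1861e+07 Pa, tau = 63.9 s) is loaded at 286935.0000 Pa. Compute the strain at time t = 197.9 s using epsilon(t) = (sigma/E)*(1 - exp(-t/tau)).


epsilon(t) = (sigma/E) * (1 - exp(-t/tau))
sigma/E = 286935.0000 / 8.1861e+07 = 0.0035
exp(-t/tau) = exp(-197.9 / 63.9) = 0.0452
epsilon = 0.0035 * (1 - 0.0452)
epsilon = 0.0033


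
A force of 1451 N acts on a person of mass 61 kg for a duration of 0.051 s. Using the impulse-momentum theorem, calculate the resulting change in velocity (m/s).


J = F * dt = 1451 * 0.051 = 74.0010 N*s
delta_v = J / m
delta_v = 74.0010 / 61
delta_v = 1.2131


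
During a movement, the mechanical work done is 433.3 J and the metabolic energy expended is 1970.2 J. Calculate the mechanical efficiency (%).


eta = (W_mech / E_meta) * 100
eta = (433.3 / 1970.2) * 100
ratio = 0.2199
eta = 21.9927


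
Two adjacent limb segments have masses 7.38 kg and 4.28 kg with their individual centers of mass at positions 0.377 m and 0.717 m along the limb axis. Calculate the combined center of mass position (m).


COM = (m1*x1 + m2*x2) / (m1 + m2)
COM = (7.38*0.377 + 4.28*0.717) / (7.38 + 4.28)
Numerator = 5.8510
Denominator = 11.6600
COM = 0.5018


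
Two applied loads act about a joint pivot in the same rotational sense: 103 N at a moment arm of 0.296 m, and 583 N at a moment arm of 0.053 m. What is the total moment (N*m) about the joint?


M = F1 * d1 + F2 * d2
M = 103 * 0.296 + 583 * 0.053
M = 30.4880 + 30.8990
M = 61.3870


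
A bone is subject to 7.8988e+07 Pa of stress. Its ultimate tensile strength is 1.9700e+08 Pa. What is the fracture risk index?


FRI = applied / ultimate
FRI = 7.8988e+07 / 1.9700e+08
FRI = 0.4010


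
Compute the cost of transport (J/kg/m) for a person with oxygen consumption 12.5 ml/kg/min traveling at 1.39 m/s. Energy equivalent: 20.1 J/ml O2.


Power per kg = VO2 * 20.1 / 60
Power per kg = 12.5 * 20.1 / 60 = 4.1875 W/kg
Cost = power_per_kg / speed
Cost = 4.1875 / 1.39
Cost = 3.0126


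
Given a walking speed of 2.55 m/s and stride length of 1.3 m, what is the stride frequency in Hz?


f = v / stride_length
f = 2.55 / 1.3
f = 1.9615


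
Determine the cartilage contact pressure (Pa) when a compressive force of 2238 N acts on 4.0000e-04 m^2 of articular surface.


P = F / A
P = 2238 / 4.0000e-04
P = 5.5950e+06


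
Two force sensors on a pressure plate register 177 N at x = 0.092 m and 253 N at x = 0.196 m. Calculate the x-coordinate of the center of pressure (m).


COP_x = (F1*x1 + F2*x2) / (F1 + F2)
COP_x = (177*0.092 + 253*0.196) / (177 + 253)
Numerator = 65.8720
Denominator = 430
COP_x = 0.1532


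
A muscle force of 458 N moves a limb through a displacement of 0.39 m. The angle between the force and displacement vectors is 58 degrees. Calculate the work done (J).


W = F * d * cos(theta)
theta = 58 deg = 1.0123 rad
cos(theta) = 0.5299
W = 458 * 0.39 * 0.5299
W = 94.6542


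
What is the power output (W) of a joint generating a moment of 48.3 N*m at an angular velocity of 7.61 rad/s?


P = M * omega
P = 48.3 * 7.61
P = 367.5630


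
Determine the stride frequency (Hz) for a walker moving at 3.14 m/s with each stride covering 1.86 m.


f = v / stride_length
f = 3.14 / 1.86
f = 1.6882


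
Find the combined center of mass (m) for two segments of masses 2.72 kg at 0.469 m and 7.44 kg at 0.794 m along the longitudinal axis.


COM = (m1*x1 + m2*x2) / (m1 + m2)
COM = (2.72*0.469 + 7.44*0.794) / (2.72 + 7.44)
Numerator = 7.1830
Denominator = 10.1600
COM = 0.7070


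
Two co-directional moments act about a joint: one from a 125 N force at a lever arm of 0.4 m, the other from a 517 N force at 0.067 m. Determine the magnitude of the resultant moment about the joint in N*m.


M = F1 * d1 + F2 * d2
M = 125 * 0.4 + 517 * 0.067
M = 50.0000 + 34.6390
M = 84.6390


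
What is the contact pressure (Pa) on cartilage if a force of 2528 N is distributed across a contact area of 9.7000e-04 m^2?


P = F / A
P = 2528 / 9.7000e-04
P = 2.6062e+06


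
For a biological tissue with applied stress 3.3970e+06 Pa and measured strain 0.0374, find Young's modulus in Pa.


E = stress / strain
E = 3.3970e+06 / 0.0374
E = 9.0829e+07


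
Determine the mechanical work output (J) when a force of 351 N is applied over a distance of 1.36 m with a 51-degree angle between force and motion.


W = F * d * cos(theta)
theta = 51 deg = 0.8901 rad
cos(theta) = 0.6293
W = 351 * 1.36 * 0.6293
W = 300.4124


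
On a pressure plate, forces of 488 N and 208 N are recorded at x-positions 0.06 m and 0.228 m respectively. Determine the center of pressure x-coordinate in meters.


COP_x = (F1*x1 + F2*x2) / (F1 + F2)
COP_x = (488*0.06 + 208*0.228) / (488 + 208)
Numerator = 76.7040
Denominator = 696
COP_x = 0.1102


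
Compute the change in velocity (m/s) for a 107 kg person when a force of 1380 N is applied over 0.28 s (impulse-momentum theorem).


J = F * dt = 1380 * 0.28 = 386.4000 N*s
delta_v = J / m
delta_v = 386.4000 / 107
delta_v = 3.6112


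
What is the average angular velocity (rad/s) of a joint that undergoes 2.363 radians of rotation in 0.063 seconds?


omega = delta_theta / delta_t
omega = 2.363 / 0.063
omega = 37.5079


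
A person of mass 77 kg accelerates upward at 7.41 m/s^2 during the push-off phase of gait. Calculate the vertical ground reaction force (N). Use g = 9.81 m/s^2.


GRF = m * (g + a)
GRF = 77 * (9.81 + 7.41)
GRF = 77 * 17.2200
GRF = 1325.9400


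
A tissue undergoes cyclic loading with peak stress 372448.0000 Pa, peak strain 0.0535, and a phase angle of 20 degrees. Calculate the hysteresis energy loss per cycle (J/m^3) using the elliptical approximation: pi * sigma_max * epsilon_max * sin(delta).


E_loss = pi * sigma_max * epsilon_max * sin(delta)
delta = 20 deg = 0.3491 rad
sin(delta) = 0.3420
E_loss = pi * 372448.0000 * 0.0535 * 0.3420
E_loss = 21410.2129


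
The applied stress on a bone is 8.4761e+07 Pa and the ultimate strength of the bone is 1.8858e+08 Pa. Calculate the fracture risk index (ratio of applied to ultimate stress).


FRI = applied / ultimate
FRI = 8.4761e+07 / 1.8858e+08
FRI = 0.4495


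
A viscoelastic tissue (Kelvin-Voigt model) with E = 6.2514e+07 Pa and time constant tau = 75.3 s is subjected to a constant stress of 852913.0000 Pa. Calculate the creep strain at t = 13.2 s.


epsilon(t) = (sigma/E) * (1 - exp(-t/tau))
sigma/E = 852913.0000 / 6.2514e+07 = 0.0136
exp(-t/tau) = exp(-13.2 / 75.3) = 0.8392
epsilon = 0.0136 * (1 - 0.8392)
epsilon = 0.0022


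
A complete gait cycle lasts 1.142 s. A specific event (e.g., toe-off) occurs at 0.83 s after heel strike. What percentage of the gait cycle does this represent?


pct = (event_time / cycle_time) * 100
pct = (0.83 / 1.142) * 100
ratio = 0.7268
pct = 72.6795


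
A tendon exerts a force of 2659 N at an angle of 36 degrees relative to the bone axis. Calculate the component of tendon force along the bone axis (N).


F_eff = F_tendon * cos(theta)
theta = 36 deg = 0.6283 rad
cos(theta) = 0.8090
F_eff = 2659 * 0.8090
F_eff = 2151.1762


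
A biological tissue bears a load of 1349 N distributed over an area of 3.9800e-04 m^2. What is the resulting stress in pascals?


stress = F / A
stress = 1349 / 3.9800e-04
stress = 3.3894e+06


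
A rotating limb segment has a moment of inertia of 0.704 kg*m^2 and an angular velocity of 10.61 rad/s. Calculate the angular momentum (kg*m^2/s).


L = I * omega
L = 0.704 * 10.61
L = 7.4694


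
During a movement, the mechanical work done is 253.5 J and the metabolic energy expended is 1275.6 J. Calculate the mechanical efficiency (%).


eta = (W_mech / E_meta) * 100
eta = (253.5 / 1275.6) * 100
ratio = 0.1987
eta = 19.8730


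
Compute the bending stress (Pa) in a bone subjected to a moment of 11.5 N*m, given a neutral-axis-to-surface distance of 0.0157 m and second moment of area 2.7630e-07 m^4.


sigma = M * c / I
sigma = 11.5 * 0.0157 / 2.7630e-07
M * c = 0.1805
sigma = 653456.3880


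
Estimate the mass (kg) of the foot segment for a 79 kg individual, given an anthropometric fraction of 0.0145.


m_segment = body_mass * fraction
m_segment = 79 * 0.0145
m_segment = 1.1455


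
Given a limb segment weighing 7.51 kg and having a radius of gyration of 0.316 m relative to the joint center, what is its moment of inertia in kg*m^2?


I = m * k^2
I = 7.51 * 0.316^2
k^2 = 0.0999
I = 0.7499


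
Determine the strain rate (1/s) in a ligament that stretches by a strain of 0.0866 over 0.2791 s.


strain_rate = delta_strain / delta_t
strain_rate = 0.0866 / 0.2791
strain_rate = 0.3103


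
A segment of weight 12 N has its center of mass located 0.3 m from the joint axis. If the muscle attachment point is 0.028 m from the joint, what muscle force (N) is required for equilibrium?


F_muscle = W * d_load / d_muscle
F_muscle = 12 * 0.3 / 0.028
Numerator = 3.6000
F_muscle = 128.5714


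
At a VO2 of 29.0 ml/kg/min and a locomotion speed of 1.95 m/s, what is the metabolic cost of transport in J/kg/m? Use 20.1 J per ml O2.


Power per kg = VO2 * 20.1 / 60
Power per kg = 29.0 * 20.1 / 60 = 9.7150 W/kg
Cost = power_per_kg / speed
Cost = 9.7150 / 1.95
Cost = 4.9821


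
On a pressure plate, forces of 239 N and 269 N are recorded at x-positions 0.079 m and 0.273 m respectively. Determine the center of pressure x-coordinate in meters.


COP_x = (F1*x1 + F2*x2) / (F1 + F2)
COP_x = (239*0.079 + 269*0.273) / (239 + 269)
Numerator = 92.3180
Denominator = 508
COP_x = 0.1817


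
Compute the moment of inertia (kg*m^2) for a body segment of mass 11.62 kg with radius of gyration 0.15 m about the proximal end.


I = m * k^2
I = 11.62 * 0.15^2
k^2 = 0.0225
I = 0.2614


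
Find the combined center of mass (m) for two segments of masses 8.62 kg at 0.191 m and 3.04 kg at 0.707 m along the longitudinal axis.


COM = (m1*x1 + m2*x2) / (m1 + m2)
COM = (8.62*0.191 + 3.04*0.707) / (8.62 + 3.04)
Numerator = 3.7957
Denominator = 11.6600
COM = 0.3255


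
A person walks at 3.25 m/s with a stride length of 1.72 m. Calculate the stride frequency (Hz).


f = v / stride_length
f = 3.25 / 1.72
f = 1.8895


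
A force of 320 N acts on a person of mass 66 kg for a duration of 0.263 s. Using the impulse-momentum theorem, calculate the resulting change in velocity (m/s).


J = F * dt = 320 * 0.263 = 84.1600 N*s
delta_v = J / m
delta_v = 84.1600 / 66
delta_v = 1.2752


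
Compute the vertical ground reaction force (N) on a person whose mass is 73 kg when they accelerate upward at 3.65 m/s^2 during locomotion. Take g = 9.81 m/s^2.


GRF = m * (g + a)
GRF = 73 * (9.81 + 3.65)
GRF = 73 * 13.4600
GRF = 982.5800


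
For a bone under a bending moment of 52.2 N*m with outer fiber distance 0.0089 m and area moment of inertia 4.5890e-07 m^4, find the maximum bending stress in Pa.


sigma = M * c / I
sigma = 52.2 * 0.0089 / 4.5890e-07
M * c = 0.4646
sigma = 1.0124e+06


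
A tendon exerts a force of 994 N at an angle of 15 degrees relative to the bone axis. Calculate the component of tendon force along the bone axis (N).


F_eff = F_tendon * cos(theta)
theta = 15 deg = 0.2618 rad
cos(theta) = 0.9659
F_eff = 994 * 0.9659
F_eff = 960.1303


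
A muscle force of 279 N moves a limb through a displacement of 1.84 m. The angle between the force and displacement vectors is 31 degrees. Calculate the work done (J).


W = F * d * cos(theta)
theta = 31 deg = 0.5411 rad
cos(theta) = 0.8572
W = 279 * 1.84 * 0.8572
W = 440.0354


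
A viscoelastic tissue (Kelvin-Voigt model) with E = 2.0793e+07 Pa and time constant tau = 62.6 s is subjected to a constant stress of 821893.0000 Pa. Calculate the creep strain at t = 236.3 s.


epsilon(t) = (sigma/E) * (1 - exp(-t/tau))
sigma/E = 821893.0000 / 2.0793e+07 = 0.0395
exp(-t/tau) = exp(-236.3 / 62.6) = 0.0229
epsilon = 0.0395 * (1 - 0.0229)
epsilon = 0.0386


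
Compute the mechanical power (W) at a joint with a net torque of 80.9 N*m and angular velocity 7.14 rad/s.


P = M * omega
P = 80.9 * 7.14
P = 577.6260


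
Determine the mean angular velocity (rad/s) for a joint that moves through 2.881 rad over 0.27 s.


omega = delta_theta / delta_t
omega = 2.881 / 0.27
omega = 10.6704


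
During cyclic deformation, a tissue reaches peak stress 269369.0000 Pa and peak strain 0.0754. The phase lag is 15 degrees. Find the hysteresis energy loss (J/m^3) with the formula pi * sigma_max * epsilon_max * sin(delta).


E_loss = pi * sigma_max * epsilon_max * sin(delta)
delta = 15 deg = 0.2618 rad
sin(delta) = 0.2588
E_loss = pi * 269369.0000 * 0.0754 * 0.2588
E_loss = 16514.4861


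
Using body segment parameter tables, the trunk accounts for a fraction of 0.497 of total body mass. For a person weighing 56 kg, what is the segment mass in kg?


m_segment = body_mass * fraction
m_segment = 56 * 0.497
m_segment = 27.8320


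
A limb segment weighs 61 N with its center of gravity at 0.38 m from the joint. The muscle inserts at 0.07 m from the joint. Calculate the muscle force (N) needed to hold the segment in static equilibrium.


F_muscle = W * d_load / d_muscle
F_muscle = 61 * 0.38 / 0.07
Numerator = 23.1800
F_muscle = 331.1429


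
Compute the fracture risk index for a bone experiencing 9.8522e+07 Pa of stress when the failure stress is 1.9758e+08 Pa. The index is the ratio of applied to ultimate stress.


FRI = applied / ultimate
FRI = 9.8522e+07 / 1.9758e+08
FRI = 0.4986


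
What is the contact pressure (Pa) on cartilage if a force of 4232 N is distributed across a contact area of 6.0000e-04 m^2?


P = F / A
P = 4232 / 6.0000e-04
P = 7.0533e+06


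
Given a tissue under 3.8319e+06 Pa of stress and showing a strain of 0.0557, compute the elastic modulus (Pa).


E = stress / strain
E = 3.8319e+06 / 0.0557
E = 6.8795e+07


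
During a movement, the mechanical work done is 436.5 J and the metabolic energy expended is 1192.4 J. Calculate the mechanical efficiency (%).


eta = (W_mech / E_meta) * 100
eta = (436.5 / 1192.4) * 100
ratio = 0.3661
eta = 36.6068


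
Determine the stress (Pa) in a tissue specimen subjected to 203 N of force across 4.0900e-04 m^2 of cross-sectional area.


stress = F / A
stress = 203 / 4.0900e-04
stress = 496332.5183


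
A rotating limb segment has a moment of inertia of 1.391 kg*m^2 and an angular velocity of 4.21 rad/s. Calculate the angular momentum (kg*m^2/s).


L = I * omega
L = 1.391 * 4.21
L = 5.8561


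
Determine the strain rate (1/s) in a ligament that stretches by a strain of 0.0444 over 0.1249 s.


strain_rate = delta_strain / delta_t
strain_rate = 0.0444 / 0.1249
strain_rate = 0.3555


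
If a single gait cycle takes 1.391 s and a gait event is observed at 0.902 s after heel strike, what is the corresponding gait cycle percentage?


pct = (event_time / cycle_time) * 100
pct = (0.902 / 1.391) * 100
ratio = 0.6485
pct = 64.8454


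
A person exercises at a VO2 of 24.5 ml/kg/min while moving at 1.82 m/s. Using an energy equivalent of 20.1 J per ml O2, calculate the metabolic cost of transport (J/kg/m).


Power per kg = VO2 * 20.1 / 60
Power per kg = 24.5 * 20.1 / 60 = 8.2075 W/kg
Cost = power_per_kg / speed
Cost = 8.2075 / 1.82
Cost = 4.5096


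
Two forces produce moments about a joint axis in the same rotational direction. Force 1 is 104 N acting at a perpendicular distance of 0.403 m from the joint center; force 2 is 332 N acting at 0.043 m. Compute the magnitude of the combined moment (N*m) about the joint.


M = F1 * d1 + F2 * d2
M = 104 * 0.403 + 332 * 0.043
M = 41.9120 + 14.2760
M = 56.1880


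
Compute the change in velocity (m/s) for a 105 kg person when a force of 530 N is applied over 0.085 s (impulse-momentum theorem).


J = F * dt = 530 * 0.085 = 45.0500 N*s
delta_v = J / m
delta_v = 45.0500 / 105
delta_v = 0.4290


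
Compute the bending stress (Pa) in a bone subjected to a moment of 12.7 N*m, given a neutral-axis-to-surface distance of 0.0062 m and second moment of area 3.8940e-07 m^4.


sigma = M * c / I
sigma = 12.7 * 0.0062 / 3.8940e-07
M * c = 0.0787
sigma = 202208.5259


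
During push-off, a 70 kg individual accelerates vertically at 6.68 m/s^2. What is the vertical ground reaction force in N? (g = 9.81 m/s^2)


GRF = m * (g + a)
GRF = 70 * (9.81 + 6.68)
GRF = 70 * 16.4900
GRF = 1154.3000


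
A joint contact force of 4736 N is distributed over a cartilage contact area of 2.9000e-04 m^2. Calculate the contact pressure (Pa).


P = F / A
P = 4736 / 2.9000e-04
P = 1.6331e+07


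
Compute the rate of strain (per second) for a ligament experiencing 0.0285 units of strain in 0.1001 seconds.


strain_rate = delta_strain / delta_t
strain_rate = 0.0285 / 0.1001
strain_rate = 0.2847


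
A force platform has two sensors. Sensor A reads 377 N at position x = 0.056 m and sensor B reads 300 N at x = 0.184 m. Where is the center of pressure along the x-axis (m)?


COP_x = (F1*x1 + F2*x2) / (F1 + F2)
COP_x = (377*0.056 + 300*0.184) / (377 + 300)
Numerator = 76.3120
Denominator = 677
COP_x = 0.1127


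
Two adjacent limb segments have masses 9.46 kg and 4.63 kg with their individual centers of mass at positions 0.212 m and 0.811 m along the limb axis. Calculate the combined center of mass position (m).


COM = (m1*x1 + m2*x2) / (m1 + m2)
COM = (9.46*0.212 + 4.63*0.811) / (9.46 + 4.63)
Numerator = 5.7605
Denominator = 14.0900
COM = 0.4088


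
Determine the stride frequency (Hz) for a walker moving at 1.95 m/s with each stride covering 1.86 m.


f = v / stride_length
f = 1.95 / 1.86
f = 1.0484


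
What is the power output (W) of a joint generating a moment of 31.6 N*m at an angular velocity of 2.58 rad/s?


P = M * omega
P = 31.6 * 2.58
P = 81.5280


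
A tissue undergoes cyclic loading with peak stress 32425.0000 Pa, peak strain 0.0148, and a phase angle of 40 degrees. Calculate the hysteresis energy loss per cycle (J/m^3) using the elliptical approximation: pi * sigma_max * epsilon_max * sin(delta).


E_loss = pi * sigma_max * epsilon_max * sin(delta)
delta = 40 deg = 0.6981 rad
sin(delta) = 0.6428
E_loss = pi * 32425.0000 * 0.0148 * 0.6428
E_loss = 969.0787


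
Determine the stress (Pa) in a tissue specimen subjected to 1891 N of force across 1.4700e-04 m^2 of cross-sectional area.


stress = F / A
stress = 1891 / 1.4700e-04
stress = 1.2864e+07


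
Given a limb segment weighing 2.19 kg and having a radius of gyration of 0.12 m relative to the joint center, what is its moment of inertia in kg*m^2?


I = m * k^2
I = 2.19 * 0.12^2
k^2 = 0.0144
I = 0.0315


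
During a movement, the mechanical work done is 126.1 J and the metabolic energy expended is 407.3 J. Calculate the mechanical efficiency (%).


eta = (W_mech / E_meta) * 100
eta = (126.1 / 407.3) * 100
ratio = 0.3096
eta = 30.9600


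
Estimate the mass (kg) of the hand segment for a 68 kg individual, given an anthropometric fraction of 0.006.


m_segment = body_mass * fraction
m_segment = 68 * 0.006
m_segment = 0.4080


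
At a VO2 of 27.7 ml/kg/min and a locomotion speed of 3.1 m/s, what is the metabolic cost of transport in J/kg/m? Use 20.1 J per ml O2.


Power per kg = VO2 * 20.1 / 60
Power per kg = 27.7 * 20.1 / 60 = 9.2795 W/kg
Cost = power_per_kg / speed
Cost = 9.2795 / 3.1
Cost = 2.9934


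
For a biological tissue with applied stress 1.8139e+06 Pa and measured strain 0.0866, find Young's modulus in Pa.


E = stress / strain
E = 1.8139e+06 / 0.0866
E = 2.0946e+07


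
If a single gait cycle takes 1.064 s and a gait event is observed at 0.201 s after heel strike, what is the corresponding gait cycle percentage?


pct = (event_time / cycle_time) * 100
pct = (0.201 / 1.064) * 100
ratio = 0.1889
pct = 18.8910


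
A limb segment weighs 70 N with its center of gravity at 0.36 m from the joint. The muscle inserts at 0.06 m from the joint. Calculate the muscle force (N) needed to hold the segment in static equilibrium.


F_muscle = W * d_load / d_muscle
F_muscle = 70 * 0.36 / 0.06
Numerator = 25.2000
F_muscle = 420.0000


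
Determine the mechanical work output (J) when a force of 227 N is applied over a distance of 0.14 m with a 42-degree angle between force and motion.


W = F * d * cos(theta)
theta = 42 deg = 0.7330 rad
cos(theta) = 0.7431
W = 227 * 0.14 * 0.7431
W = 23.6171


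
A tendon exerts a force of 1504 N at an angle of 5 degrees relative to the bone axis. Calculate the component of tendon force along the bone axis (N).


F_eff = F_tendon * cos(theta)
theta = 5 deg = 0.0873 rad
cos(theta) = 0.9962
F_eff = 1504 * 0.9962
F_eff = 1498.2768


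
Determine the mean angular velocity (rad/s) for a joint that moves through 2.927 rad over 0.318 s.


omega = delta_theta / delta_t
omega = 2.927 / 0.318
omega = 9.2044


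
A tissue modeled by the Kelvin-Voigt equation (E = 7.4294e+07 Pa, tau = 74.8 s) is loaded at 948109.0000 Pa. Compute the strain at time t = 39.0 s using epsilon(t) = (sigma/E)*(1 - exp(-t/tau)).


epsilon(t) = (sigma/E) * (1 - exp(-t/tau))
sigma/E = 948109.0000 / 7.4294e+07 = 0.0128
exp(-t/tau) = exp(-39.0 / 74.8) = 0.5937
epsilon = 0.0128 * (1 - 0.5937)
epsilon = 0.0052


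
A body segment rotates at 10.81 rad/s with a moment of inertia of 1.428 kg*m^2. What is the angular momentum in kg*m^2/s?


L = I * omega
L = 1.428 * 10.81
L = 15.4367


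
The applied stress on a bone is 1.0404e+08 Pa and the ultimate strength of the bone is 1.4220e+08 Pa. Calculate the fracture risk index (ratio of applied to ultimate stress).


FRI = applied / ultimate
FRI = 1.0404e+08 / 1.4220e+08
FRI = 0.7316


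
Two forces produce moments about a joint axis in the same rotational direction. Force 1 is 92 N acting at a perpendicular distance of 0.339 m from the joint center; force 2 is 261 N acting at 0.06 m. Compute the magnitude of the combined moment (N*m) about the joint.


M = F1 * d1 + F2 * d2
M = 92 * 0.339 + 261 * 0.06
M = 31.1880 + 15.6600
M = 46.8480


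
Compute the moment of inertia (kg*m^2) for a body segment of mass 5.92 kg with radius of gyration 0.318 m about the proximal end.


I = m * k^2
I = 5.92 * 0.318^2
k^2 = 0.1011
I = 0.5987


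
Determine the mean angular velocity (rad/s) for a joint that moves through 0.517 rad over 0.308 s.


omega = delta_theta / delta_t
omega = 0.517 / 0.308
omega = 1.6786


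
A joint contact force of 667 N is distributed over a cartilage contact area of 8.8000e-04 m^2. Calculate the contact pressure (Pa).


P = F / A
P = 667 / 8.8000e-04
P = 757954.5455


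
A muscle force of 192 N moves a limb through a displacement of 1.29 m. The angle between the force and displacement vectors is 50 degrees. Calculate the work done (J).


W = F * d * cos(theta)
theta = 50 deg = 0.8727 rad
cos(theta) = 0.6428
W = 192 * 1.29 * 0.6428
W = 159.2056


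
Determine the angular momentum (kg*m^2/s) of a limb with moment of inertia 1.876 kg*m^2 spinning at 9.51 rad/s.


L = I * omega
L = 1.876 * 9.51
L = 17.8408


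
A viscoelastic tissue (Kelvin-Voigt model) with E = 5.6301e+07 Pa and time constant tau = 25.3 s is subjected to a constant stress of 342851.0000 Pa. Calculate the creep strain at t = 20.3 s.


epsilon(t) = (sigma/E) * (1 - exp(-t/tau))
sigma/E = 342851.0000 / 5.6301e+07 = 0.0061
exp(-t/tau) = exp(-20.3 / 25.3) = 0.4483
epsilon = 0.0061 * (1 - 0.4483)
epsilon = 0.0034


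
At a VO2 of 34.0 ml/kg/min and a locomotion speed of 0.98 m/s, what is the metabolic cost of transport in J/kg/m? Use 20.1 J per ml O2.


Power per kg = VO2 * 20.1 / 60
Power per kg = 34.0 * 20.1 / 60 = 11.3900 W/kg
Cost = power_per_kg / speed
Cost = 11.3900 / 0.98
Cost = 11.6224


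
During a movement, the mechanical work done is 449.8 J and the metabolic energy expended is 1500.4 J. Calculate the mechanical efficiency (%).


eta = (W_mech / E_meta) * 100
eta = (449.8 / 1500.4) * 100
ratio = 0.2998
eta = 29.9787


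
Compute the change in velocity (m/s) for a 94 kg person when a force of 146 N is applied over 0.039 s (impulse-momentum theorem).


J = F * dt = 146 * 0.039 = 5.6940 N*s
delta_v = J / m
delta_v = 5.6940 / 94
delta_v = 0.0606


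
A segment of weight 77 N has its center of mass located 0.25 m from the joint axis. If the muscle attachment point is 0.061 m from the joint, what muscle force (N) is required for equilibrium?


F_muscle = W * d_load / d_muscle
F_muscle = 77 * 0.25 / 0.061
Numerator = 19.2500
F_muscle = 315.5738


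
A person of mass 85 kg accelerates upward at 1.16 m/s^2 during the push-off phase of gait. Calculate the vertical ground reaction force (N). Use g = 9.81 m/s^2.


GRF = m * (g + a)
GRF = 85 * (9.81 + 1.16)
GRF = 85 * 10.9700
GRF = 932.4500


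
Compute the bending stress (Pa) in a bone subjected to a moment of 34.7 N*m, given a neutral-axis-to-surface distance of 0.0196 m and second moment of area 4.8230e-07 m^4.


sigma = M * c / I
sigma = 34.7 * 0.0196 / 4.8230e-07
M * c = 0.6801
sigma = 1.4102e+06


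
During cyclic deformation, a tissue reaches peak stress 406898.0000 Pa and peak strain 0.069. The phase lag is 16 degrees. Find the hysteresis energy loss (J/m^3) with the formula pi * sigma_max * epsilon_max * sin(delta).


E_loss = pi * sigma_max * epsilon_max * sin(delta)
delta = 16 deg = 0.2793 rad
sin(delta) = 0.2756
E_loss = pi * 406898.0000 * 0.069 * 0.2756
E_loss = 24312.1067


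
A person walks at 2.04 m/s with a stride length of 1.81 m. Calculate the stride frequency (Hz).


f = v / stride_length
f = 2.04 / 1.81
f = 1.1271


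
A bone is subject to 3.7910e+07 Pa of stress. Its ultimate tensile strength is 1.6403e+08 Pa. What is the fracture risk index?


FRI = applied / ultimate
FRI = 3.7910e+07 / 1.6403e+08
FRI = 0.2311


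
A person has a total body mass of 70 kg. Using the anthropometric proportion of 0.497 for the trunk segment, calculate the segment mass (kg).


m_segment = body_mass * fraction
m_segment = 70 * 0.497
m_segment = 34.7900


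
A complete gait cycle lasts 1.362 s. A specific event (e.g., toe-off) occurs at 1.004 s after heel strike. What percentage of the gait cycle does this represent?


pct = (event_time / cycle_time) * 100
pct = (1.004 / 1.362) * 100
ratio = 0.7372
pct = 73.7151


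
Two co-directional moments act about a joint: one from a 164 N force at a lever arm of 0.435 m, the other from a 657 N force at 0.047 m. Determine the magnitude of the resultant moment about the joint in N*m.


M = F1 * d1 + F2 * d2
M = 164 * 0.435 + 657 * 0.047
M = 71.3400 + 30.8790
M = 102.2190


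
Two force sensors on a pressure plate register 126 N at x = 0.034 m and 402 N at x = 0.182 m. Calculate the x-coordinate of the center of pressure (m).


COP_x = (F1*x1 + F2*x2) / (F1 + F2)
COP_x = (126*0.034 + 402*0.182) / (126 + 402)
Numerator = 77.4480
Denominator = 528
COP_x = 0.1467


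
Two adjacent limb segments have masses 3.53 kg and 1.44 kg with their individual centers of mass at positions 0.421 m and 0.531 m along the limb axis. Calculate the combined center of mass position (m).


COM = (m1*x1 + m2*x2) / (m1 + m2)
COM = (3.53*0.421 + 1.44*0.531) / (3.53 + 1.44)
Numerator = 2.2508
Denominator = 4.9700
COM = 0.4529


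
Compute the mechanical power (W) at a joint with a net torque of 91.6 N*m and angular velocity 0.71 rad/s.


P = M * omega
P = 91.6 * 0.71
P = 65.0360


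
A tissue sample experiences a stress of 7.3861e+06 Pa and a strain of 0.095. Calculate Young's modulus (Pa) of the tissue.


E = stress / strain
E = 7.3861e+06 / 0.095
E = 7.7748e+07


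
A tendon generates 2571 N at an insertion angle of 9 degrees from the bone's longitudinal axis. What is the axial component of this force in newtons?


F_eff = F_tendon * cos(theta)
theta = 9 deg = 0.1571 rad
cos(theta) = 0.9877
F_eff = 2571 * 0.9877
F_eff = 2539.3467


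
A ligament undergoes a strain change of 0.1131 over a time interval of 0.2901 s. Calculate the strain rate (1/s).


strain_rate = delta_strain / delta_t
strain_rate = 0.1131 / 0.2901
strain_rate = 0.3899


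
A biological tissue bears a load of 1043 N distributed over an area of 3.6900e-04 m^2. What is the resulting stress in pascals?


stress = F / A
stress = 1043 / 3.6900e-04
stress = 2.8266e+06


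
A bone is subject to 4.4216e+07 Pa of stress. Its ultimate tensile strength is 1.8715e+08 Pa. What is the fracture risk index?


FRI = applied / ultimate
FRI = 4.4216e+07 / 1.8715e+08
FRI = 0.2363


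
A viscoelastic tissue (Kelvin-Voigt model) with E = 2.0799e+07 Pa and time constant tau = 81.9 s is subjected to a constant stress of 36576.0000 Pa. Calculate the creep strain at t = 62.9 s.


epsilon(t) = (sigma/E) * (1 - exp(-t/tau))
sigma/E = 36576.0000 / 2.0799e+07 = 0.0018
exp(-t/tau) = exp(-62.9 / 81.9) = 0.4639
epsilon = 0.0018 * (1 - 0.4639)
epsilon = 9.4269e-04


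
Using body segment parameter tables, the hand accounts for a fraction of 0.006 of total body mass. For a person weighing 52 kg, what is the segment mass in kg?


m_segment = body_mass * fraction
m_segment = 52 * 0.006
m_segment = 0.3120


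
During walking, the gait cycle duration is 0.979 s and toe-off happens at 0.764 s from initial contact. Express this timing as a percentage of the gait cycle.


pct = (event_time / cycle_time) * 100
pct = (0.764 / 0.979) * 100
ratio = 0.7804
pct = 78.0388


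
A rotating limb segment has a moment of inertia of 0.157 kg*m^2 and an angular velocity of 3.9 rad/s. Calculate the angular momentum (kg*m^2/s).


L = I * omega
L = 0.157 * 3.9
L = 0.6123


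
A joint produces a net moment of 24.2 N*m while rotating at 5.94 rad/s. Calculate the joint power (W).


P = M * omega
P = 24.2 * 5.94
P = 143.7480


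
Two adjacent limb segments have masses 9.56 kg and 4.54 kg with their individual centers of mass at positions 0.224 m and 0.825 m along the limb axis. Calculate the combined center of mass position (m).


COM = (m1*x1 + m2*x2) / (m1 + m2)
COM = (9.56*0.224 + 4.54*0.825) / (9.56 + 4.54)
Numerator = 5.8869
Denominator = 14.1000
COM = 0.4175


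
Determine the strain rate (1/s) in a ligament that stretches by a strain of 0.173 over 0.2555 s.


strain_rate = delta_strain / delta_t
strain_rate = 0.173 / 0.2555
strain_rate = 0.6771


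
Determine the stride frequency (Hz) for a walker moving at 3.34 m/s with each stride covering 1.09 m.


f = v / stride_length
f = 3.34 / 1.09
f = 3.0642


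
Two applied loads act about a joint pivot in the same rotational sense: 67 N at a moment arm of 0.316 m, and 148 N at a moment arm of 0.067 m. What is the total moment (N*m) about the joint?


M = F1 * d1 + F2 * d2
M = 67 * 0.316 + 148 * 0.067
M = 21.1720 + 9.9160
M = 31.0880


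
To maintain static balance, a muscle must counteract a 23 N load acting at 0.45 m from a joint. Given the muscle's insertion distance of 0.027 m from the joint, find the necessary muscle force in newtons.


F_muscle = W * d_load / d_muscle
F_muscle = 23 * 0.45 / 0.027
Numerator = 10.3500
F_muscle = 383.3333


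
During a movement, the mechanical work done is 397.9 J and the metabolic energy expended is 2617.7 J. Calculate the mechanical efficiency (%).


eta = (W_mech / E_meta) * 100
eta = (397.9 / 2617.7) * 100
ratio = 0.1520
eta = 15.2004


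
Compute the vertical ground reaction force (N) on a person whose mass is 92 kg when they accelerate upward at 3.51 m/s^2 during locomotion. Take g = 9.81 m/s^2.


GRF = m * (g + a)
GRF = 92 * (9.81 + 3.51)
GRF = 92 * 13.3200
GRF = 1225.4400


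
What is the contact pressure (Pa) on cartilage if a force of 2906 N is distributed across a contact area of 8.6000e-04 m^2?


P = F / A
P = 2906 / 8.6000e-04
P = 3.3791e+06


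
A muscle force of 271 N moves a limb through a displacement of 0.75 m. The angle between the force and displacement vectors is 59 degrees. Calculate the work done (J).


W = F * d * cos(theta)
theta = 59 deg = 1.0297 rad
cos(theta) = 0.5150
W = 271 * 0.75 * 0.5150
W = 104.6815


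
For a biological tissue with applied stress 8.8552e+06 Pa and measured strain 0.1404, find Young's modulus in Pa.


E = stress / strain
E = 8.8552e+06 / 0.1404
E = 6.3071e+07


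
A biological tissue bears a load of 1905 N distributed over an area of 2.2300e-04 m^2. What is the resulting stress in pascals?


stress = F / A
stress = 1905 / 2.2300e-04
stress = 8.5426e+06


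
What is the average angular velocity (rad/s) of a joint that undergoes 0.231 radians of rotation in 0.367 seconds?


omega = delta_theta / delta_t
omega = 0.231 / 0.367
omega = 0.6294


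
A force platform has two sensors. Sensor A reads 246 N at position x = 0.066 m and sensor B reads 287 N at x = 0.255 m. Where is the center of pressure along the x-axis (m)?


COP_x = (F1*x1 + F2*x2) / (F1 + F2)
COP_x = (246*0.066 + 287*0.255) / (246 + 287)
Numerator = 89.4210
Denominator = 533
COP_x = 0.1678


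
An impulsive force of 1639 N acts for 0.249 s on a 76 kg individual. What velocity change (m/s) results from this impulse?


J = F * dt = 1639 * 0.249 = 408.1110 N*s
delta_v = J / m
delta_v = 408.1110 / 76
delta_v = 5.3699


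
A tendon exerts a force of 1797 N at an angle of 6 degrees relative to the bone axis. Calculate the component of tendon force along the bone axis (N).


F_eff = F_tendon * cos(theta)
theta = 6 deg = 0.1047 rad
cos(theta) = 0.9945
F_eff = 1797 * 0.9945
F_eff = 1787.1558


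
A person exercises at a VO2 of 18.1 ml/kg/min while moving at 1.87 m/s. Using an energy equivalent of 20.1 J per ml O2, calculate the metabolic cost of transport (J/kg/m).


Power per kg = VO2 * 20.1 / 60
Power per kg = 18.1 * 20.1 / 60 = 6.0635 W/kg
Cost = power_per_kg / speed
Cost = 6.0635 / 1.87
Cost = 3.2425


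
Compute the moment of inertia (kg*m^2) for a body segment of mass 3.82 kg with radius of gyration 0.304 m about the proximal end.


I = m * k^2
I = 3.82 * 0.304^2
k^2 = 0.0924
I = 0.3530


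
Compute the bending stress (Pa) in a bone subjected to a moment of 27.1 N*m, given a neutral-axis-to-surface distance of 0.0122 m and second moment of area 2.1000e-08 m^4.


sigma = M * c / I
sigma = 27.1 * 0.0122 / 2.1000e-08
M * c = 0.3306
sigma = 1.5744e+07


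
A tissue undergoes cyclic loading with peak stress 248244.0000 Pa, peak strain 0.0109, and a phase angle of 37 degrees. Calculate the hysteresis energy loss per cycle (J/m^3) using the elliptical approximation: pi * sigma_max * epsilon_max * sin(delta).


E_loss = pi * sigma_max * epsilon_max * sin(delta)
delta = 37 deg = 0.6458 rad
sin(delta) = 0.6018
E_loss = pi * 248244.0000 * 0.0109 * 0.6018
E_loss = 5115.8542


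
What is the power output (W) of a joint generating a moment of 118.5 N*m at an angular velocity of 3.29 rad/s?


P = M * omega
P = 118.5 * 3.29
P = 389.8650


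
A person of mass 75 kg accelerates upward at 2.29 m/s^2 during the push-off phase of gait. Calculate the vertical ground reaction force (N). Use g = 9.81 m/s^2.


GRF = m * (g + a)
GRF = 75 * (9.81 + 2.29)
GRF = 75 * 12.1000
GRF = 907.5000


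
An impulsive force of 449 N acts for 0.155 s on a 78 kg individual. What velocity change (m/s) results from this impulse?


J = F * dt = 449 * 0.155 = 69.5950 N*s
delta_v = J / m
delta_v = 69.5950 / 78
delta_v = 0.8922


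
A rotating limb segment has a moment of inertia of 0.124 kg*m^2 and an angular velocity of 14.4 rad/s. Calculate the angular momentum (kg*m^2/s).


L = I * omega
L = 0.124 * 14.4
L = 1.7856


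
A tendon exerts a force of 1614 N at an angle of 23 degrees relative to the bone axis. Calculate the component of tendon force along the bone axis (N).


F_eff = F_tendon * cos(theta)
theta = 23 deg = 0.4014 rad
cos(theta) = 0.9205
F_eff = 1614 * 0.9205
F_eff = 1485.6948


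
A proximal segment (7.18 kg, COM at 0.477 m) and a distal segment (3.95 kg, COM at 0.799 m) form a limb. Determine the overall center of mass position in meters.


COM = (m1*x1 + m2*x2) / (m1 + m2)
COM = (7.18*0.477 + 3.95*0.799) / (7.18 + 3.95)
Numerator = 6.5809
Denominator = 11.1300
COM = 0.5913


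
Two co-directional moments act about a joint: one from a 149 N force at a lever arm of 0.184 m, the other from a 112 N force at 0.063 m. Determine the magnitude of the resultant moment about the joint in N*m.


M = F1 * d1 + F2 * d2
M = 149 * 0.184 + 112 * 0.063
M = 27.4160 + 7.0560
M = 34.4720
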